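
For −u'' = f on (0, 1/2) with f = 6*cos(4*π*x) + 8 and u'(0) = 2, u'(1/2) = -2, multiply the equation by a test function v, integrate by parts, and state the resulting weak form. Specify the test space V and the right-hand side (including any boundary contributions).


V = H^1(0, 1/2) (v unrestricted at boundary; u is determined up to an additive constant); weak form: ∫_0^1/2 u'v' dx = ∫_0^1/2 (6*cos(4*π*x) + 8) v dx − 2·v(1/2) − 2·v(0) for all v ∈ V.

Multiply both sides by a test function v and integrate from 0 to 1/2:
  ∫_0^1/2 −u''(x) v(x) dx = ∫_0^1/2 f(x) v(x) dx.
Integrate the LHS by parts once:
  ∫_0^1/2 −u'' v dx = −[u'(x) v(x)]_0^1/2 + ∫_0^1/2 u'(x) v'(x) dx.
Thus ∫_0^1/2 u'(x) v'(x) dx = ∫_0^1/2 f(x) v(x) dx + [u'(x) v(x)]_0^1/2.
Choose V so that boundary terms are either known or forced to vanish.
u has inhomogeneous Neumann u'(0) = 2, u'(1/2) = -2. [u' v]_0^1/2 = (-2)·v(1/2) − (2)·v(0) = − 2·v(1/2) − 2·v(0). Take V = H^1(0, 1/2); boundary term becomes part of RHS.
Weak formulation: find u (satisfying any essential BC) such that ∫_0^1/2 u'(x) v'(x) dx = ∫_0^1/2 f v dx − 2·v(1/2) − 2·v(0) for all v ∈ V (Neumann data are natural BCs: they enter the RHS as boundary terms).
Substituting f(x) = 6*cos(4*π*x) + 8, the right-hand side is ∫_0^1/2 (6*cos(4*π*x) + 8) v dx − 2·v(1/2) − 2·v(0).
Compatibility check (pure Neumann): taking v ≡ 1 ∈ V gives 0 = ∫_0^1/2 f dx + (-2) − (2), i.e. ∫_0^1/2 f dx must equal u'(0) − u'(1/2) = 4. Indeed ∫_0^1/2 (6*cos(4*π*x) + 8) dx = 4, so the data are compatible. The solution is then unique only up to an additive constant (fix it e.g. by requiring ∫_0^1/2 u dx = 0).


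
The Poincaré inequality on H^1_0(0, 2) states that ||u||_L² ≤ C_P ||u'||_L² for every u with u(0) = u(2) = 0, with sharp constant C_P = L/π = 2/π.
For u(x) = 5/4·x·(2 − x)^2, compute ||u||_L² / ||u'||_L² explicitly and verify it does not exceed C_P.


||u||_L² / ||u'||_L² = sqrt(14)/7 < C_P = 2/π.

u(x) = 5/4·x·(2 − x)^2, so u'(x) = 15*x^2/4 - 10*x + 5.
u(x) = 5/4·x·(2 − x)^2 vanishes at x = 0 and x = 2, so u ∈ H^1_0(0, 2). Differentiate via the product rule and integrate the resulting polynomials term by term.
  ∫_0^2 u² dx = ∫_0^2 (25*x^6/16 - 25*x^5/2 + 75*x^4/2 - 50*x^3 + 25*x^2) dx. Term by term:
    ∫_0^2 25*x^6/16 dx = 200/7;  ∫_0^2 -25*x^5/2 dx = -400/3;  ∫_0^2 75*x^4/2 dx = 240;
    ∫_0^2 -50*x^3 dx = -200;  ∫_0^2 25*x^2 dx = 200/3.
  Sum: 200/7 − 400/3 + 240 − 200 + 200/3 = 40/21.
  ∫_0^2 (u')² dx = ∫_0^2 (225*x^4/16 - 75*x^3 + 275*x^2/2 - 100*x + 25) dx. Term by term:
    ∫_0^2 225*x^4/16 dx = 90;  ∫_0^2 -75*x^3 dx = -300;  ∫_0^2 275*x^2/2 dx = 1100/3;
    ∫_0^2 -100*x dx = -200;  ∫_0^2 25 dx = 50.
  Sum: 90 − 300 + 1100/3 − 200 + 50 = 20/3.
∫_0^2 u² dx = 40/21, so ||u||_L² = 2*sqrt(210)/21.
∫_0^2 (u')² dx = 20/3, so ||u'||_L² = 2*sqrt(15)/3.
Ratio ||u||_L² / ||u'||_L² = sqrt(14)/7.
Sharp Poincaré constant on H^1_0(0, 2) is C_P = L/π = 2/π, achieved by sin(π/2·x).
A polynomial bump cannot attain the sharp Poincaré constant (only the first sine eigenfunction does), so the ratio is strictly less than C_P, consistent with ||u||_L² ≤ C_P ||u'||_L².


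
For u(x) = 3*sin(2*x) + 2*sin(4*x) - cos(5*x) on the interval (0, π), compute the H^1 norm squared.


||u||_{H^1(0,π)}^2 = 7696/63 + 139*π/2

u'(x) = 5*sin(5*x) + 6*cos(2*x) + 8*cos(4*x).
Expand u² and (u')² and integrate term by term on (0, π), using: for integers n ≥ 1, ∫_0^π sin²(nx) dx = ∫_0^π cos²(nx) dx = π/2; for n ≠ n', ∫_0^π sin(nx)sin(n'x) dx = ∫_0^π cos(nx)cos(n'x) dx = 0; and by product-to-sum, ∫_0^π sin(nx)cos(n'x) dx = ½∫_0^π [sin((n+n')x) + sin((n−n')x)] dx, which is 0 when n+n' is even and 2n/(n²−n'²) when n+n' is odd (it need not vanish on (0, π)).
  u² squared terms: (-1)²·∫cos(5x)² dx = 1·π/2 = π/2;  (2)²·∫sin(4x)² dx = 4·π/2 = 2*π;  (3)²·∫sin(2x)² dx = 9·π/2 = 9*π/2.
  u² cross terms: 2·(-1)·(2)·∫cos(5x)·sin(4x) dx = -4·(-8/9) = 32/9;  2·(-1)·(3)·∫cos(5x)·sin(2x) dx = -6·(-4/21) = 8/7;  2·(2)·(3)·∫sin(4x)·sin(2x) dx = 12·(0) = 0.
  So ∫_0^π u² dx = π/2 + 2*π + 9*π/2 + 32/9 + 8/7 + 0 = 296/63 + 7*π.
  (u')² squared terms: (5)²·∫sin(5x)² dx = 25·π/2 = 25*π/2;  (6)²·∫cos(2x)² dx = 36·π/2 = 18*π;  (8)²·∫cos(4x)² dx = 64·π/2 = 32*π.
  (u')² cross terms: 2·(5)·(6)·∫sin(5x)·cos(2x) dx = 60·(10/21) = 200/7;  2·(5)·(8)·∫sin(5x)·cos(4x) dx = 80·(10/9) = 800/9;  2·(6)·(8)·∫cos(2x)·cos(4x) dx = 96·(0) = 0.
  So ∫_0^π (u')² dx = 25*π/2 + 18*π + 32*π + 200/7 + 800/9 + 0 = 7400/63 + 125*π/2.
||u||_{H^1}^2 = (296/63 + 7*π) + (7400/63 + 125*π/2) = 7696/63 + 139*π/2.


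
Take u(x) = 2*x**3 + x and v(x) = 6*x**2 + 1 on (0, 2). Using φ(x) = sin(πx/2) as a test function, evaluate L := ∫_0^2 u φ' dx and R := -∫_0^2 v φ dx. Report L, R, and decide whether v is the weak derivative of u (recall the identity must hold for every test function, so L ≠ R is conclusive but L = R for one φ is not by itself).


LHS = -52/π + 192/π^3, RHS = -52/π + 192/π^3. Yes, v = u' weakly.

u(x) = 2*x**3 + x, classical derivative u'(x) = 6*x**2 + 1.
φ(x) = sin(πx/2), so φ'(x) = π*cos(π*x/2)/2.
Note φ(0) = φ(2) = 0, so the boundary term u·φ vanishes.
LHS = ∫_0^2 u(x) φ'(x) dx = ∫_0^2 (π*x^3*cos(π*x/2) + π*x*cos(π*x/2)/2) dx. Term by term:
  ∫_0^2 π*x^3*cos(π*x/2) dx = -48/π + 192/π^3;  ∫_0^2 π*x*cos(π*x/2)/2 dx = -4/π.
Sum: -48/π + 192/π^3 − 4/π = -52/π + 192/π^3.
So LHS = -52/π + 192/π^3.
∫_0^2 v(x) φ(x) dx = ∫_0^2 (6*x^2*sin(π*x/2) + sin(π*x/2)) dx. Term by term:
  ∫_0^2 6*x^2*sin(π*x/2) dx = -192/π^3 + 48/π;  ∫_0^2 sin(π*x/2) dx = 4/π.
Sum: -192/π^3 + 48/π + 4/π = -192/π^3 + 52/π.
So RHS = -∫_0^2 v(x) φ(x) dx = -52/π + 192/π^3.
LHS = RHS, so the identity holds for this test φ.
Moreover u is smooth here and v(x) = u'(x) = 6*x**2 + 1 pointwise, so the identity holds for every test function. Hence v is the weak derivative of u.


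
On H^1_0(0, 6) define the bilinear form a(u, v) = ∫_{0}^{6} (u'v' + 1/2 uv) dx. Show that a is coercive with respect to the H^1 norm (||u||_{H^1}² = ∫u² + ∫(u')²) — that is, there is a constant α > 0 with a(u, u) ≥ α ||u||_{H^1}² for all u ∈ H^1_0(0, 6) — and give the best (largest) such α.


α = (π^2 + 18)/(π^2 + 36)

Coercivity of a(·,·) on H^1_0(0, 6) means a(u, u) ≥ α ||u||_{H^1}² for every u ∈ H^1_0.
The interval has length L = 6, and Poincaré/coercivity depend only on L. Here a(u, u) = ∫(u')² + (1/2)·∫u².
Here 0 < c = 1/2 < 1. The condition a(u,u) ≥ α||u||_{H^1}² reads (1−α)∫(u')² ≥ (α−c)∫u². Any admissible α is ≤ 1 (rapidly oscillating u have ∫u²/∫(u')² → 0), and α = 1 would force 0 ≥ (1−c)∫u², impossible since c < 1; so 1−α > 0. By the sharp Poincaré inequality on H^1_0 of an interval of length L, ∫(u')² ≥ (π/L)²∫u² with equality for the first sine mode sin(π(x−x₀)/L) (x₀ the left endpoint), so the inequality holds for all u iff (1−α)(π/L)² ≥ α − c, i.e. α ≤ ((π/L)² + c)/((π/L)² + 1) = (1 + c(L/π)²)/(1 + (L/π)²). With (π/L)² = π^2/36 and c = 1/2, the largest admissible constant is α = ((π/L)² + c)/((π/L)² + 1).
Simplifying, α = (π^2 + 18)/(π^2 + 36).


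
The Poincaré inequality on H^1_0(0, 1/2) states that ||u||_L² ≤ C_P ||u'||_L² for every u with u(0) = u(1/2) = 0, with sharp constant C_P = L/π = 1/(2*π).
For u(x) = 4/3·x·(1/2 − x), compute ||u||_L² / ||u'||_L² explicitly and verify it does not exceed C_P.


||u||_L² / ||u'||_L² = sqrt(10)/20 < C_P = 1/(2*π).

u(x) = 4/3·x·(1/2 − x), so u'(x) = 2/3 - 8*x/3.
u(x) = 4/3·x·(1/2 − x) vanishes at x = 0 and x = 1/2, so u ∈ H^1_0(0, 1/2). Differentiate via the product rule and integrate the resulting polynomials term by term.
  ∫_0^1/2 u² dx = ∫_0^1/2 (16*x^4/9 - 16*x^3/9 + 4*x^2/9) dx. Term by term:
    ∫_0^1/2 16*x^4/9 dx = 1/90;  ∫_0^1/2 -16*x^3/9 dx = -1/36;  ∫_0^1/2 4*x^2/9 dx = 1/54.
  Sum: 1/90 − 1/36 + 1/54 = 1/540.
  ∫_0^1/2 (u')² dx = ∫_0^1/2 (64*x^2/9 - 32*x/9 + 4/9) dx. Term by term:
    ∫_0^1/2 64*x^2/9 dx = 8/27;  ∫_0^1/2 -32*x/9 dx = -4/9;  ∫_0^1/2 4/9 dx = 2/9.
  Sum: 8/27 − 4/9 + 2/9 = 2/27.
∫_0^1/2 u² dx = 1/540, so ||u||_L² = sqrt(15)/90.
∫_0^1/2 (u')² dx = 2/27, so ||u'||_L² = sqrt(6)/9.
Ratio ||u||_L² / ||u'||_L² = sqrt(10)/20.
Sharp Poincaré constant on H^1_0(0, 1/2) is C_P = L/π = 1/(2*π), achieved by sin(2*π·x).
A polynomial bump cannot attain the sharp Poincaré constant (only the first sine eigenfunction does), so the ratio is strictly less than C_P, consistent with ||u||_L² ≤ C_P ||u'||_L².


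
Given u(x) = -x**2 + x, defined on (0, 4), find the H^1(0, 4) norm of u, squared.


||u||_{H^1}^2 = 2332/15

The H^1 norm (squared) on an interval (0, L) is
  ||u||_{H^1}^2 = ∫_0^L u(x)^2 dx + ∫_0^L u'(x)^2 dx.
Compute u'(x) = 1 - 2*x.
Then u(x)^2 = x**4 - 2*x**3 + x**2 and u'(x)^2 = 4*x**2 - 4*x + 1.
Integrate each monomial from 0 to 4 using ∫_0^4 c·x^n dx = c·4^(n+1)/(n+1):
  ∫_0^4 u(x)^2 dx = ∫_0^4 (x^4 - 2*x^3 + x^2) dx. Term by term:
    ∫_0^4 x^4 dx = 1024/5;  ∫_0^4 -2*x^3 dx = -128;  ∫_0^4 x^2 dx = 64/3.
  Sum: 1024/5 − 128 + 64/3 = 1472/15.
  ∫_0^4 u'(x)^2 dx = ∫_0^4 (4*x^2 - 4*x + 1) dx. Term by term:
    ∫_0^4 4*x^2 dx = 256/3;  ∫_0^4 -4*x dx = -32;  ∫_0^4 1 dx = 4.
  Sum: 256/3 − 32 + 4 = 172/3.
Adding: ||u||_{H^1}^2 = 1472/15 + 172/3 = 2332/15.


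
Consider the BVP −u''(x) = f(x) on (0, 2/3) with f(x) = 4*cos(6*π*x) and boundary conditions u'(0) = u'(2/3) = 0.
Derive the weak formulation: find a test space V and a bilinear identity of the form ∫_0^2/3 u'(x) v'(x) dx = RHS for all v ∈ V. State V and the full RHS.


V = H^1(0, 2/3) (no boundary constraint on v; u is determined up to an additive constant); weak form: ∫_0^2/3 u'v' dx = ∫_0^2/3 (4*cos(6*π*x)) v dx for all v ∈ V.

Multiply both sides by a test function v and integrate from 0 to 2/3:
  ∫_0^2/3 −u''(x) v(x) dx = ∫_0^2/3 f(x) v(x) dx.
Integrate the LHS by parts once:
  ∫_0^2/3 −u'' v dx = −[u'(x) v(x)]_0^2/3 + ∫_0^2/3 u'(x) v'(x) dx.
Thus ∫_0^2/3 u'(x) v'(x) dx = ∫_0^2/3 f(x) v(x) dx + [u'(x) v(x)]_0^2/3.
Choose V so that boundary terms are either known or forced to vanish.
u has homogeneous Neumann: u'(0) = u'(2/3) = 0. So [u' v]_0^2/3 = 0·v(2/3) − 0·v(0) = 0 for any v; take V = H^1(0, 2/3).
Weak formulation: find u (satisfying any essential BC) such that ∫_0^2/3 u'(x) v'(x) dx = ∫_0^2/3 f v dx for all v ∈ V (homogeneous Neumann, so boundary terms vanish).
Substituting f(x) = 4*cos(6*π*x), the right-hand side is ∫_0^2/3 (4*cos(6*π*x)) v dx.
Compatibility check (pure Neumann): taking v ≡ 1 ∈ V gives 0 = ∫_0^2/3 f dx + (0) − (0), i.e. ∫_0^2/3 f dx must equal u'(0) − u'(2/3) = 0. Indeed ∫_0^2/3 (4*cos(6*π*x)) dx = 0, so the data are compatible. The solution is then unique only up to an additive constant (fix it e.g. by requiring ∫_0^2/3 u dx = 0).


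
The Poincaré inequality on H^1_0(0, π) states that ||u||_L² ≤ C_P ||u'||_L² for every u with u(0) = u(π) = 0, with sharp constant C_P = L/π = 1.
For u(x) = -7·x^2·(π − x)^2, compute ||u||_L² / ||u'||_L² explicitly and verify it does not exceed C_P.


||u||_L² / ||u'||_L² = sqrt(3)*π/6 < C_P = 1.

u(x) = -7·x^2·(π − x)^2, so u'(x) = 14*x*(x*(π - x) - (x - π)^2).
u(x) = -7·x^2·(π − x)^2 vanishes at x = 0 and x = π, so u ∈ H^1_0(0, π). Differentiate via the product rule and integrate the resulting polynomials term by term.
  ∫_0^π u² dx = ∫_0^π (49*x^8 - 196*π*x^7 + 294*π^2*x^6 - 196*π^3*x^5 + 49*π^4*x^4) dx. Term by term:
    ∫_0^π 49*x^8 dx = 49*π^9/9;  ∫_0^π -196*π*x^7 dx = -49*π^9/2;  ∫_0^π 294*π^2*x^6 dx = 42*π^9;
    ∫_0^π -196*π^3*x^5 dx = -98*π^9/3;  ∫_0^π 49*π^4*x^4 dx = 49*π^9/5.
  Sum: 49*π^9/9 − 49*π^9/2 + 42*π^9 − 98*π^9/3 + 49*π^9/5 = 7*π^9/90.
  ∫_0^π (u')² dx = ∫_0^π (784*x^6 - 2352*π*x^5 + 2548*π^2*x^4 - 1176*π^3*x^3 + 196*π^4*x^2) dx. Term by term:
    ∫_0^π 784*x^6 dx = 112*π^7;  ∫_0^π -2352*π*x^5 dx = -392*π^7;  ∫_0^π 2548*π^2*x^4 dx = 2548*π^7/5;
    ∫_0^π -1176*π^3*x^3 dx = -294*π^7;  ∫_0^π 196*π^4*x^2 dx = 196*π^7/3.
  Sum: 112*π^7 − 392*π^7 + 2548*π^7/5 − 294*π^7 + 196*π^7/3 = 14*π^7/15.
∫_0^π u² dx = 7*π^9/90, so ||u||_L² = sqrt(70)*π^(9/2)/30.
∫_0^π (u')² dx = 14*π^7/15, so ||u'||_L² = sqrt(210)*π^(7/2)/15.
Ratio ||u||_L² / ||u'||_L² = sqrt(3)*π/6.
Sharp Poincaré constant on H^1_0(0, π) is C_P = L/π = 1, achieved by sin(x).
A polynomial bump cannot attain the sharp Poincaré constant (only the first sine eigenfunction does), so the ratio is strictly less than C_P, consistent with ||u||_L² ≤ C_P ||u'||_L².


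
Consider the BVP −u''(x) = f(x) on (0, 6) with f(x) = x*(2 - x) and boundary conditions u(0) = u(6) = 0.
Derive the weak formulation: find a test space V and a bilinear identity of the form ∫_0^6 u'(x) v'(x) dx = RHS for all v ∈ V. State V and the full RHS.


V = H^1_0(0, 6) (so v(0) = v(6) = 0); weak form: ∫_0^6 u'v' dx = ∫_0^6 (x*(2 - x)) v dx for all v ∈ V.

Multiply both sides by a test function v and integrate from 0 to 6:
  ∫_0^6 −u''(x) v(x) dx = ∫_0^6 f(x) v(x) dx.
Integrate the LHS by parts once:
  ∫_0^6 −u'' v dx = −[u'(x) v(x)]_0^6 + ∫_0^6 u'(x) v'(x) dx.
Thus ∫_0^6 u'(x) v'(x) dx = ∫_0^6 f(x) v(x) dx + [u'(x) v(x)]_0^6.
Choose V so that boundary terms are either known or forced to vanish.
u is Dirichlet: u(0) = u(6) = 0. Let V = H^1_0(0, 6); then v(0) = v(6) = 0, and [u' v]_0^6 = 0.
Weak formulation: find u (satisfying any essential BC) such that ∫_0^6 u'(x) v'(x) dx = ∫_0^6 f v dx for all v ∈ V.
Substituting f(x) = x*(2 - x), the right-hand side is ∫_0^6 (x*(2 - x)) v dx.


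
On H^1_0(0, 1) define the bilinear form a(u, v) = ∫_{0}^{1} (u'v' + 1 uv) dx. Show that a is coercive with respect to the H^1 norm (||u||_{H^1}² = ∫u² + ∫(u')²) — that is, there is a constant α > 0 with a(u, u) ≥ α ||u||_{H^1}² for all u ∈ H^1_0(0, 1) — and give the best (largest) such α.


α = 1

Coercivity of a(·,·) on H^1_0(0, 1) means a(u, u) ≥ α ||u||_{H^1}² for every u ∈ H^1_0.
The interval has length L = 1, and Poincaré/coercivity depend only on L. Here a(u, u) = ∫(u')² + (1)·∫u².
Here c = 1 ≥ 1, so a(u,u) = ∫(u')² + c∫u² ≥ ∫(u')² + ∫u² = ||u||_{H^1}², i.e. α = 1 works. No larger α is possible: a(u,u) ≥ α||u||_{H^1}² means (1−α)∫(u')² ≥ (α−c)∫u², and for the modes u_n = sin(nπ(x−x₀)/L) (x₀ the left endpoint) one has ∫u_n²/∫(u_n')² = (L/(nπ))² → 0, so a(u_n,u_n)/||u_n||_{H^1}² → 1. Hence the optimal constant is α = 1.
Therefore α = 1.


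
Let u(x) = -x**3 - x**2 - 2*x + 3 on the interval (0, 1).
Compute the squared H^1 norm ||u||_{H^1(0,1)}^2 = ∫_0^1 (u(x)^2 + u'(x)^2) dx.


||u||_{H^1}^2 = 1501/70

The H^1 norm (squared) on an interval (0, L) is
  ||u||_{H^1}^2 = ∫_0^L u(x)^2 dx + ∫_0^L u'(x)^2 dx.
Compute u'(x) = -3*x**2 - 2*x - 2.
Then u(x)^2 = x**6 + 2*x**5 + 5*x**4 - 2*x**3 - 2*x**2 - 12*x + 9 and u'(x)^2 = 9*x**4 + 12*x**3 + 16*x**2 + 8*x + 4.
Integrate each monomial from 0 to 1 using ∫_0^1 c·x^n dx = c·1^(n+1)/(n+1):
  ∫_0^1 u(x)^2 dx = ∫_0^1 (x^6 + 2*x^5 + 5*x^4 - 2*x^3 - 2*x^2 - 12*x + 9) dx. Term by term:
    ∫_0^1 x^6 dx = 1/7;  ∫_0^1 2*x^5 dx = 1/3;  ∫_0^1 5*x^4 dx = 1;
    ∫_0^1 -2*x^3 dx = -1/2;  ∫_0^1 -2*x^2 dx = -2/3;  ∫_0^1 -12*x dx = -6;
    ∫_0^1 9 dx = 9.
  Sum: 1/7 + 1/3 + 1 − 1/2 − 2/3 − 6 + 9 = 139/42.
  ∫_0^1 u'(x)^2 dx = ∫_0^1 (9*x^4 + 12*x^3 + 16*x^2 + 8*x + 4) dx. Term by term:
    ∫_0^1 9*x^4 dx = 9/5;  ∫_0^1 12*x^3 dx = 3;  ∫_0^1 16*x^2 dx = 16/3;
    ∫_0^1 8*x dx = 4;  ∫_0^1 4 dx = 4.
  Sum: 9/5 + 3 + 16/3 + 4 + 4 = 272/15.
Adding: ||u||_{H^1}^2 = 139/42 + 272/15 = 1501/70.


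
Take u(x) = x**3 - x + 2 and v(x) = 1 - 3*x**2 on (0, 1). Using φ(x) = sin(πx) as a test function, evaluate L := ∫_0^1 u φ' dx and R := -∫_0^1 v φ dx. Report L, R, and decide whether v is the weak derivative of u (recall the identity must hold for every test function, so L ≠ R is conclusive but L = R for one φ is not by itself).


LHS = (12 - π^2)/π^3, RHS = (-12 + π^2)/π^3. No, v is not the weak derivative of u.

u(x) = x**3 - x + 2, classical derivative u'(x) = 3*x**2 - 1.
φ(x) = sin(πx), so φ'(x) = π*cos(π*x).
Note φ(0) = φ(1) = 0, so the boundary term u·φ vanishes.
LHS = ∫_0^1 u(x) φ'(x) dx = ∫_0^1 (π*x^3*cos(π*x) - π*x*cos(π*x) + 2*π*cos(π*x)) dx. Term by term:
  ∫_0^1 2*π*cos(π*x) dx = 0;  ∫_0^1 π*x^3*cos(π*x) dx = -3/π + 12/π^3;  ∫_0^1 -π*x*cos(π*x) dx = 2/π.
Sum: 0 + -3/π + 12/π^3 + 2/π = (12 - π^2)/π^3.
So LHS = (12 - π^2)/π^3.
∫_0^1 v(x) φ(x) dx = ∫_0^1 (-3*x^2*sin(π*x) + sin(π*x)) dx. Term by term:
  ∫_0^1 -3*x^2*sin(π*x) dx = -3/π + 12/π^3;  ∫_0^1 sin(π*x) dx = 2/π.
Sum: -3/π + 12/π^3 + 2/π = (12 - π^2)/π^3.
So RHS = -∫_0^1 v(x) φ(x) dx = (-12 + π^2)/π^3.
LHS − RHS = -2/π + 24/π^3 ≠ 0, so the identity fails.
(For a valid weak derivative the identity must hold for EVERY test function, in particular this one. The failure shows v is NOT the weak derivative of u.)
Correct weak derivative would be u'(x) = 3*x**2 - 1.


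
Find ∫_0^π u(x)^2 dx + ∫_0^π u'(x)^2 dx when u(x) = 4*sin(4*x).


||u||_{H^1(0,π)}^2 = 136*π

u'(x) = 16*cos(4*x).
Expand u² and (u')² and integrate term by term on (0, π), using: for integers n ≥ 1, ∫_0^π sin²(nx) dx = ∫_0^π cos²(nx) dx = π/2; for n ≠ n', ∫_0^π sin(nx)sin(n'x) dx = ∫_0^π cos(nx)cos(n'x) dx = 0; and by product-to-sum, ∫_0^π sin(nx)cos(n'x) dx = ½∫_0^π [sin((n+n')x) + sin((n−n')x)] dx, which is 0 when n+n' is even and 2n/(n²−n'²) when n+n' is odd (it need not vanish on (0, π)).
  u² squared terms: (4)²·∫sin(4x)² dx = 16·π/2 = 8*π.
  So ∫_0^π u² dx = 8*π.
  (u')² squared terms: (16)²·∫cos(4x)² dx = 256·π/2 = 128*π.
  So ∫_0^π (u')² dx = 128*π.
||u||_{H^1}^2 = (8*π) + (128*π) = 136*π.


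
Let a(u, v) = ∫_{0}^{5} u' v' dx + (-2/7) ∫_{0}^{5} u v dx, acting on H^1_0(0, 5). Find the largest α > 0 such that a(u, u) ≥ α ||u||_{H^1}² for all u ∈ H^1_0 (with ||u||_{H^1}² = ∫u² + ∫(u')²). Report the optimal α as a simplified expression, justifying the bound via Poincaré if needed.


α = (-50/7 + π^2)/(π^2 + 25)

Coercivity of a(·,·) on H^1_0(0, 5) means a(u, u) ≥ α ||u||_{H^1}² for every u ∈ H^1_0.
The interval has length L = 5, and Poincaré/coercivity depend only on L. Here a(u, u) = ∫(u')² + (-2/7)·∫u².
Here c = -2/7 < 0 with |c| < (π/L)² = π^2/25, so coercivity still holds. The condition a(u,u) ≥ α||u||_{H^1}² reads (1−α)∫(u')² ≥ (α−c)∫u². Any admissible α is ≤ 1 (rapidly oscillating u have ∫u²/∫(u')² → 0), and α = 1 would force 0 ≥ (1−c)∫u², impossible since c < 1; so 1−α > 0. By the sharp Poincaré inequality on H^1_0 of an interval of length L, ∫(u')² ≥ (π/L)²∫u² with equality for the first sine mode sin(π(x−x₀)/L) (x₀ the left endpoint), so the inequality holds for all u iff (1−α)(π/L)² ≥ α − c, i.e. α ≤ ((π/L)² + c)/((π/L)² + 1) = (1 + c(L/π)²)/(1 + (L/π)²). (Direct route, valid since c ≤ 0: Poincaré gives c∫u² ≥ c(L/π)²∫(u')², so a(u,u) ≥ (1 + c(L/π)²)∫(u')², while ||u||_{H^1}² ≤ (1 + (L/π)²)∫(u')²; dividing yields the same α.) With (π/L)² = π^2/25 and c = -2/7, the largest admissible constant is α = ((π/L)² + c)/((π/L)² + 1).
Simplifying, α = (-50/7 + π^2)/(π^2 + 25).


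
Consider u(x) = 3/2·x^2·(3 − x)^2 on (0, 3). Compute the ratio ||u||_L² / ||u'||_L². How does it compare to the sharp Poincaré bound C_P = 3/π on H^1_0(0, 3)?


||u||_L² / ||u'||_L² = sqrt(3)/2 < C_P = 3/π.

u(x) = 3/2·x^2·(3 − x)^2, so u'(x) = 3*x*(x - 3)*(2*x - 3).
u(x) = 3/2·x^2·(3 − x)^2 vanishes at x = 0 and x = 3, so u ∈ H^1_0(0, 3). Differentiate via the product rule and integrate the resulting polynomials term by term.
  ∫_0^3 u² dx = ∫_0^3 (9*x^8/4 - 27*x^7 + 243*x^6/2 - 243*x^5 + 729*x^4/4) dx. Term by term:
    ∫_0^3 9*x^8/4 dx = 19683/4;  ∫_0^3 -27*x^7 dx = -177147/8;  ∫_0^3 243*x^6/2 dx = 531441/14;
    ∫_0^3 -243*x^5 dx = -59049/2;  ∫_0^3 729*x^4/4 dx = 177147/20.
  Sum: 19683/4 − 177147/8 + 531441/14 − 59049/2 + 177147/20 = 19683/280.
  ∫_0^3 (u')² dx = ∫_0^3 (36*x^6 - 324*x^5 + 1053*x^4 - 1458*x^3 + 729*x^2) dx. Term by term:
    ∫_0^3 36*x^6 dx = 78732/7;  ∫_0^3 -324*x^5 dx = -39366;  ∫_0^3 1053*x^4 dx = 255879/5;
    ∫_0^3 -1458*x^3 dx = -59049/2;  ∫_0^3 729*x^2 dx = 6561.
  Sum: 78732/7 − 39366 + 255879/5 − 59049/2 + 6561 = 6561/70.
∫_0^3 u² dx = 19683/280, so ||u||_L² = 81*sqrt(210)/140.
∫_0^3 (u')² dx = 6561/70, so ||u'||_L² = 81*sqrt(70)/70.
Ratio ||u||_L² / ||u'||_L² = sqrt(3)/2.
Sharp Poincaré constant on H^1_0(0, 3) is C_P = L/π = 3/π, achieved by sin(π/3·x).
A polynomial bump cannot attain the sharp Poincaré constant (only the first sine eigenfunction does), so the ratio is strictly less than C_P, consistent with ||u||_L² ≤ C_P ||u'||_L².


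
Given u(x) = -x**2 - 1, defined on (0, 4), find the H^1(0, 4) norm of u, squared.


||u||_{H^1}^2 = 1684/5

The H^1 norm (squared) on an interval (0, L) is
  ||u||_{H^1}^2 = ∫_0^L u(x)^2 dx + ∫_0^L u'(x)^2 dx.
Compute u'(x) = -2*x.
Then u(x)^2 = x**4 + 2*x**2 + 1 and u'(x)^2 = 4*x**2.
Integrate each monomial from 0 to 4 using ∫_0^4 c·x^n dx = c·4^(n+1)/(n+1):
  ∫_0^4 u(x)^2 dx = ∫_0^4 (x^4 + 2*x^2 + 1) dx. Term by term:
    ∫_0^4 x^4 dx = 1024/5;  ∫_0^4 2*x^2 dx = 128/3;  ∫_0^4 1 dx = 4.
  Sum: 1024/5 + 128/3 + 4 = 3772/15.
  ∫_0^4 u'(x)^2 dx = ∫_0^4 (4*x^2) dx. Term by term:
    ∫_0^4 4*x^2 dx = 256/3.
Adding: ||u||_{H^1}^2 = 3772/15 + 256/3 = 1684/5.


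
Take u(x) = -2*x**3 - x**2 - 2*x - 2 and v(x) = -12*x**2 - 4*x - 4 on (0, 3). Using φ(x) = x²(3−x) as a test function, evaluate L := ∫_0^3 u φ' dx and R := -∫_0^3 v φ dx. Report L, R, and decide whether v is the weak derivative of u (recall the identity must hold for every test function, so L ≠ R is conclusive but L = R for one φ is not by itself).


LHS = 918/5, RHS = 1836/5. No, v is not the weak derivative of u.

u(x) = -2*x**3 - x**2 - 2*x - 2, classical derivative u'(x) = -6*x**2 - 2*x - 2.
φ(x) = x²(3−x), so φ'(x) = 3*x*(2 - x).
Note φ(0) = φ(3) = 0, so the boundary term u·φ vanishes.
LHS = ∫_0^3 u(x) φ'(x) dx = ∫_0^3 (6*x^5 - 9*x^4 - 6*x^2 - 12*x) dx. Term by term:
  ∫_0^3 6*x^5 dx = 729;  ∫_0^3 -9*x^4 dx = -2187/5;  ∫_0^3 -6*x^2 dx = -54;
  ∫_0^3 -12*x dx = -54.
Sum: 729 − 2187/5 − 54 − 54 = 918/5.
So LHS = 918/5.
∫_0^3 v(x) φ(x) dx = ∫_0^3 (12*x^5 - 32*x^4 - 8*x^3 - 12*x^2) dx. Term by term:
  ∫_0^3 12*x^5 dx = 1458;  ∫_0^3 -32*x^4 dx = -7776/5;  ∫_0^3 -8*x^3 dx = -162;
  ∫_0^3 -12*x^2 dx = -108.
Sum: 1458 − 7776/5 − 162 − 108 = -1836/5.
So RHS = -∫_0^3 v(x) φ(x) dx = 1836/5.
LHS − RHS = -918/5 ≠ 0, so the identity fails.
(For a valid weak derivative the identity must hold for EVERY test function, in particular this one. The failure shows v is NOT the weak derivative of u.)
Correct weak derivative would be u'(x) = -6*x**2 - 2*x - 2.


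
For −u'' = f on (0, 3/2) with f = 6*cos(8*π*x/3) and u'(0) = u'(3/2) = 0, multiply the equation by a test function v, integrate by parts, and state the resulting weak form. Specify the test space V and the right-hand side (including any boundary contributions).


V = H^1(0, 3/2) (no boundary constraint on v; u is determined up to an additive constant); weak form: ∫_0^3/2 u'v' dx = ∫_0^3/2 (6*cos(8*π*x/3)) v dx for all v ∈ V.

Multiply both sides by a test function v and integrate from 0 to 3/2:
  ∫_0^3/2 −u''(x) v(x) dx = ∫_0^3/2 f(x) v(x) dx.
Integrate the LHS by parts once:
  ∫_0^3/2 −u'' v dx = −[u'(x) v(x)]_0^3/2 + ∫_0^3/2 u'(x) v'(x) dx.
Thus ∫_0^3/2 u'(x) v'(x) dx = ∫_0^3/2 f(x) v(x) dx + [u'(x) v(x)]_0^3/2.
Choose V so that boundary terms are either known or forced to vanish.
u has homogeneous Neumann: u'(0) = u'(3/2) = 0. So [u' v]_0^3/2 = 0·v(3/2) − 0·v(0) = 0 for any v; take V = H^1(0, 3/2).
Weak formulation: find u (satisfying any essential BC) such that ∫_0^3/2 u'(x) v'(x) dx = ∫_0^3/2 f v dx for all v ∈ V (homogeneous Neumann, so boundary terms vanish).
Substituting f(x) = 6*cos(8*π*x/3), the right-hand side is ∫_0^3/2 (6*cos(8*π*x/3)) v dx.
Compatibility check (pure Neumann): taking v ≡ 1 ∈ V gives 0 = ∫_0^3/2 f dx + (0) − (0), i.e. ∫_0^3/2 f dx must equal u'(0) − u'(3/2) = 0. Indeed ∫_0^3/2 (6*cos(8*π*x/3)) dx = 0, so the data are compatible. The solution is then unique only up to an additive constant (fix it e.g. by requiring ∫_0^3/2 u dx = 0).


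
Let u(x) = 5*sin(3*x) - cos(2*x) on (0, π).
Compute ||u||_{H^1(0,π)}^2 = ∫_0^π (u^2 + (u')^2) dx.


||u||_{H^1(0,π)}^2 = -60 + 255*π/2

u'(x) = 2*sin(2*x) + 15*cos(3*x).
Expand u² and (u')² and integrate term by term on (0, π), using: for integers n ≥ 1, ∫_0^π sin²(nx) dx = ∫_0^π cos²(nx) dx = π/2; for n ≠ n', ∫_0^π sin(nx)sin(n'x) dx = ∫_0^π cos(nx)cos(n'x) dx = 0; and by product-to-sum, ∫_0^π sin(nx)cos(n'x) dx = ½∫_0^π [sin((n+n')x) + sin((n−n')x)] dx, which is 0 when n+n' is even and 2n/(n²−n'²) when n+n' is odd (it need not vanish on (0, π)).
  u² squared terms: (-1)²·∫cos(2x)² dx = 1·π/2 = π/2;  (5)²·∫sin(3x)² dx = 25·π/2 = 25*π/2.
  u² cross terms: 2·(-1)·(5)·∫cos(2x)·sin(3x) dx = -10·(6/5) = -12.
  So ∫_0^π u² dx = π/2 + 25*π/2 − 12 = -12 + 13*π.
  (u')² squared terms: (2)²·∫sin(2x)² dx = 4·π/2 = 2*π;  (15)²·∫cos(3x)² dx = 225·π/2 = 225*π/2.
  (u')² cross terms: 2·(2)·(15)·∫sin(2x)·cos(3x) dx = 60·(-4/5) = -48.
  So ∫_0^π (u')² dx = 2*π + 225*π/2 − 48 = -48 + 229*π/2.
||u||_{H^1}^2 = (-12 + 13*π) + (-48 + 229*π/2) = -60 + 255*π/2.


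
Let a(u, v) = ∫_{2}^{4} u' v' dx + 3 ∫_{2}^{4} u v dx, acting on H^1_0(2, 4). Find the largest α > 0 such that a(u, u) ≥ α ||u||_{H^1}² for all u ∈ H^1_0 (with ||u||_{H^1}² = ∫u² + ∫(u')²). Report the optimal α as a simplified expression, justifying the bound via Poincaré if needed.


α = 1

Coercivity of a(·,·) on H^1_0(2, 4) means a(u, u) ≥ α ||u||_{H^1}² for every u ∈ H^1_0.
The interval has length L = 2, and Poincaré/coercivity depend only on L. Here a(u, u) = ∫(u')² + (3)·∫u².
Here c = 3 ≥ 1, so a(u,u) = ∫(u')² + c∫u² ≥ ∫(u')² + ∫u² = ||u||_{H^1}², i.e. α = 1 works. No larger α is possible: a(u,u) ≥ α||u||_{H^1}² means (1−α)∫(u')² ≥ (α−c)∫u², and for the modes u_n = sin(nπ(x−x₀)/L) (x₀ the left endpoint) one has ∫u_n²/∫(u_n')² = (L/(nπ))² → 0, so a(u_n,u_n)/||u_n||_{H^1}² → 1. Hence the optimal constant is α = 1.
Therefore α = 1.


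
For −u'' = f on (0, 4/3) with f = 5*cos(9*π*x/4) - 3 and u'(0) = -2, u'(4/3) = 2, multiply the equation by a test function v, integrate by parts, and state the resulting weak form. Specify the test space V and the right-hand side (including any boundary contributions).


V = H^1(0, 4/3) (v unrestricted at boundary; u is determined up to an additive constant); weak form: ∫_0^4/3 u'v' dx = ∫_0^4/3 (5*cos(9*π*x/4) - 3) v dx + 2·v(4/3) + 2·v(0) for all v ∈ V.

Multiply both sides by a test function v and integrate from 0 to 4/3:
  ∫_0^4/3 −u''(x) v(x) dx = ∫_0^4/3 f(x) v(x) dx.
Integrate the LHS by parts once:
  ∫_0^4/3 −u'' v dx = −[u'(x) v(x)]_0^4/3 + ∫_0^4/3 u'(x) v'(x) dx.
Thus ∫_0^4/3 u'(x) v'(x) dx = ∫_0^4/3 f(x) v(x) dx + [u'(x) v(x)]_0^4/3.
Choose V so that boundary terms are either known or forced to vanish.
u has inhomogeneous Neumann u'(0) = -2, u'(4/3) = 2. [u' v]_0^4/3 = (2)·v(4/3) − (-2)·v(0) = 2·v(4/3) + 2·v(0). Take V = H^1(0, 4/3); boundary term becomes part of RHS.
Weak formulation: find u (satisfying any essential BC) such that ∫_0^4/3 u'(x) v'(x) dx = ∫_0^4/3 f v dx + 2·v(4/3) + 2·v(0) for all v ∈ V (Neumann data are natural BCs: they enter the RHS as boundary terms).
Substituting f(x) = 5*cos(9*π*x/4) - 3, the right-hand side is ∫_0^4/3 (5*cos(9*π*x/4) - 3) v dx + 2·v(4/3) + 2·v(0).
Compatibility check (pure Neumann): taking v ≡ 1 ∈ V gives 0 = ∫_0^4/3 f dx + (2) − (-2), i.e. ∫_0^4/3 f dx must equal u'(0) − u'(4/3) = -4. Indeed ∫_0^4/3 (5*cos(9*π*x/4) - 3) dx = -4, so the data are compatible. The solution is then unique only up to an additive constant (fix it e.g. by requiring ∫_0^4/3 u dx = 0).


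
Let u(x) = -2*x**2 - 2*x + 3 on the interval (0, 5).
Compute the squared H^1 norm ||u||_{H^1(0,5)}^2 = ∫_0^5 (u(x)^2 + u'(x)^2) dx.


||u||_{H^1}^2 = 12595/3

The H^1 norm (squared) on an interval (0, L) is
  ||u||_{H^1}^2 = ∫_0^L u(x)^2 dx + ∫_0^L u'(x)^2 dx.
Compute u'(x) = -4*x - 2.
Then u(x)^2 = 4*x**4 + 8*x**3 - 8*x**2 - 12*x + 9 and u'(x)^2 = 16*x**2 + 16*x + 4.
Integrate each monomial from 0 to 5 using ∫_0^5 c·x^n dx = c·5^(n+1)/(n+1):
  ∫_0^5 u(x)^2 dx = ∫_0^5 (4*x^4 + 8*x^3 - 8*x^2 - 12*x + 9) dx. Term by term:
    ∫_0^5 4*x^4 dx = 2500;  ∫_0^5 8*x^3 dx = 1250;  ∫_0^5 -8*x^2 dx = -1000/3;
    ∫_0^5 -12*x dx = -150;  ∫_0^5 9 dx = 45.
  Sum: 2500 + 1250 − 1000/3 − 150 + 45 = 9935/3.
  ∫_0^5 u'(x)^2 dx = ∫_0^5 (16*x^2 + 16*x + 4) dx. Term by term:
    ∫_0^5 16*x^2 dx = 2000/3;  ∫_0^5 16*x dx = 200;  ∫_0^5 4 dx = 20.
  Sum: 2000/3 + 200 + 20 = 2660/3.
Adding: ||u||_{H^1}^2 = 9935/3 + 2660/3 = 12595/3.


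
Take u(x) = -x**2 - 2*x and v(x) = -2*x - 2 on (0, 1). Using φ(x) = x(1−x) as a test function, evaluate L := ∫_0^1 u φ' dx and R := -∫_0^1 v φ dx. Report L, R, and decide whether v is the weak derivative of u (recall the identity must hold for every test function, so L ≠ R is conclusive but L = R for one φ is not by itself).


LHS = 1/2, RHS = 1/2. Yes, v = u' weakly.

u(x) = -x**2 - 2*x, classical derivative u'(x) = -2*x - 2.
φ(x) = x(1−x), so φ'(x) = 1 - 2*x.
Note φ(0) = φ(1) = 0, so the boundary term u·φ vanishes.
LHS = ∫_0^1 u(x) φ'(x) dx = ∫_0^1 (2*x^3 + 3*x^2 - 2*x) dx. Term by term:
  ∫_0^1 2*x^3 dx = 1/2;  ∫_0^1 3*x^2 dx = 1;  ∫_0^1 -2*x dx = -1.
Sum: 1/2 + 1 − 1 = 1/2.
So LHS = 1/2.
∫_0^1 v(x) φ(x) dx = ∫_0^1 (2*x^3 - 2*x) dx. Term by term:
  ∫_0^1 2*x^3 dx = 1/2;  ∫_0^1 -2*x dx = -1.
Sum: 1/2 − 1 = -1/2.
So RHS = -∫_0^1 v(x) φ(x) dx = 1/2.
LHS = RHS, so the identity holds for this test φ.
Moreover u is smooth here and v(x) = u'(x) = -2*x - 2 pointwise, so the identity holds for every test function. Hence v is the weak derivative of u.


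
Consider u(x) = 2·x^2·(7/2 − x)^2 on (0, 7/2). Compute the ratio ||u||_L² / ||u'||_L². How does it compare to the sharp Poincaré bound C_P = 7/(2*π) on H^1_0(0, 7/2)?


||u||_L² / ||u'||_L² = 7*sqrt(3)/12 < C_P = 7/(2*π).

u(x) = 2·x^2·(7/2 − x)^2, so u'(x) = x*(2*x - 7)*(4*x - 7).
u(x) = 2·x^2·(7/2 − x)^2 vanishes at x = 0 and x = 7/2, so u ∈ H^1_0(0, 7/2). Differentiate via the product rule and integrate the resulting polynomials term by term.
  ∫_0^7/2 u² dx = ∫_0^7/2 (4*x^8 - 56*x^7 + 294*x^6 - 686*x^5 + 2401*x^4/4) dx. Term by term:
    ∫_0^7/2 4*x^8 dx = 40353607/1152;  ∫_0^7/2 -56*x^7 dx = -40353607/256;  ∫_0^7/2 294*x^6 dx = 17294403/64;
    ∫_0^7/2 -686*x^5 dx = -40353607/192;  ∫_0^7/2 2401*x^4/4 dx = 40353607/640.
  Sum: 40353607/1152 − 40353607/256 + 17294403/64 − 40353607/192 + 40353607/640 = 5764801/11520.
  ∫_0^7/2 (u')² dx = ∫_0^7/2 (64*x^6 - 672*x^5 + 2548*x^4 - 4116*x^3 + 2401*x^2) dx. Term by term:
    ∫_0^7/2 64*x^6 dx = 117649/2;  ∫_0^7/2 -672*x^5 dx = -823543/4;  ∫_0^7/2 2548*x^4 dx = 10706059/40;
    ∫_0^7/2 -4116*x^3 dx = -2470629/16;  ∫_0^7/2 2401*x^2 dx = 823543/24.
  Sum: 117649/2 − 823543/4 + 10706059/40 − 2470629/16 + 823543/24 = 117649/240.
∫_0^7/2 u² dx = 5764801/11520, so ||u||_L² = 2401*sqrt(5)/240.
∫_0^7/2 (u')² dx = 117649/240, so ||u'||_L² = 343*sqrt(15)/60.
Ratio ||u||_L² / ||u'||_L² = 7*sqrt(3)/12.
Sharp Poincaré constant on H^1_0(0, 7/2) is C_P = L/π = 7/(2*π), achieved by sin(2*π/7·x).
A polynomial bump cannot attain the sharp Poincaré constant (only the first sine eigenfunction does), so the ratio is strictly less than C_P, consistent with ||u||_L² ≤ C_P ||u'||_L².


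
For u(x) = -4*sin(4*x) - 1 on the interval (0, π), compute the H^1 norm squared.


||u||_{H^1(0,π)}^2 = 137*π

u'(x) = -16*cos(4*x).
Expand u² and (u')² and integrate term by term on (0, π), using: for integers n ≥ 1, ∫_0^π sin²(nx) dx = ∫_0^π cos²(nx) dx = π/2; for n ≠ n', ∫_0^π sin(nx)sin(n'x) dx = ∫_0^π cos(nx)cos(n'x) dx = 0; and by product-to-sum, ∫_0^π sin(nx)cos(n'x) dx = ½∫_0^π [sin((n+n')x) + sin((n−n')x)] dx, which is 0 when n+n' is even and 2n/(n²−n'²) when n+n' is odd (it need not vanish on (0, π)). For the constant mode: ∫_0^π 1 dx = π, ∫_0^π cos(nx) dx = 0, ∫_0^π sin(nx) dx = (1−(−1)^n)/n.
  u² squared terms: (-1)²·∫1 dx = 1·π = π;  (-4)²·∫sin(4x)² dx = 16·π/2 = 8*π.
  u² cross terms: 2·(-1)·(-4)·∫1·sin(4x) dx = 8·(0) = 0.
  So ∫_0^π u² dx = π + 8*π + 0 = 9*π.
  (u')² squared terms: (-16)²·∫cos(4x)² dx = 256·π/2 = 128*π.
  So ∫_0^π (u')² dx = 128*π.
||u||_{H^1}^2 = (9*π) + (128*π) = 137*π.


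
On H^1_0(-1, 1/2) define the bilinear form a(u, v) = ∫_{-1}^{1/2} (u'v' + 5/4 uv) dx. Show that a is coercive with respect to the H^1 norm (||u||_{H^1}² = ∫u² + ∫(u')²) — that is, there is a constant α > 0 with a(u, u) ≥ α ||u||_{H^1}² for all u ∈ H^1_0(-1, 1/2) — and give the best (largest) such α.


α = 1

Coercivity of a(·,·) on H^1_0(-1, 1/2) means a(u, u) ≥ α ||u||_{H^1}² for every u ∈ H^1_0.
The interval has length L = 3/2, and Poincaré/coercivity depend only on L. Here a(u, u) = ∫(u')² + (5/4)·∫u².
Here c = 5/4 ≥ 1, so a(u,u) = ∫(u')² + c∫u² ≥ ∫(u')² + ∫u² = ||u||_{H^1}², i.e. α = 1 works. No larger α is possible: a(u,u) ≥ α||u||_{H^1}² means (1−α)∫(u')² ≥ (α−c)∫u², and for the modes u_n = sin(nπ(x−x₀)/L) (x₀ the left endpoint) one has ∫u_n²/∫(u_n')² = (L/(nπ))² → 0, so a(u_n,u_n)/||u_n||_{H^1}² → 1. Hence the optimal constant is α = 1.
Therefore α = 1.


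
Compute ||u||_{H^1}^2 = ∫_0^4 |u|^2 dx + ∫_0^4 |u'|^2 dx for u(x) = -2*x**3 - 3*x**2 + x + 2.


||u||_{H^1}^2 = 3139124/105

The H^1 norm (squared) on an interval (0, L) is
  ||u||_{H^1}^2 = ∫_0^L u(x)^2 dx + ∫_0^L u'(x)^2 dx.
Compute u'(x) = -6*x**2 - 6*x + 1.
Then u(x)^2 = 4*x**6 + 12*x**5 + 5*x**4 - 14*x**3 - 11*x**2 + 4*x + 4 and u'(x)^2 = 36*x**4 + 72*x**3 + 24*x**2 - 12*x + 1.
Integrate each monomial from 0 to 4 using ∫_0^4 c·x^n dx = c·4^(n+1)/(n+1):
  ∫_0^4 u(x)^2 dx = ∫_0^4 (4*x^6 + 12*x^5 + 5*x^4 - 14*x^3 - 11*x^2 + 4*x + 4) dx. Term by term:
    ∫_0^4 4*x^6 dx = 65536/7;  ∫_0^4 12*x^5 dx = 8192;  ∫_0^4 5*x^4 dx = 1024;
    ∫_0^4 -14*x^3 dx = -896;  ∫_0^4 -11*x^2 dx = -704/3;  ∫_0^4 4*x dx = 32;
    ∫_0^4 4 dx = 16.
  Sum: 65536/7 + 8192 + 1024 − 896 − 704/3 + 32 + 16 = 367408/21.
  ∫_0^4 u'(x)^2 dx = ∫_0^4 (36*x^4 + 72*x^3 + 24*x^2 - 12*x + 1) dx. Term by term:
    ∫_0^4 36*x^4 dx = 36864/5;  ∫_0^4 72*x^3 dx = 4608;  ∫_0^4 24*x^2 dx = 512;
    ∫_0^4 -12*x dx = -96;  ∫_0^4 1 dx = 4.
  Sum: 36864/5 + 4608 + 512 − 96 + 4 = 62004/5.
Adding: ||u||_{H^1}^2 = 367408/21 + 62004/5 = 3139124/105.


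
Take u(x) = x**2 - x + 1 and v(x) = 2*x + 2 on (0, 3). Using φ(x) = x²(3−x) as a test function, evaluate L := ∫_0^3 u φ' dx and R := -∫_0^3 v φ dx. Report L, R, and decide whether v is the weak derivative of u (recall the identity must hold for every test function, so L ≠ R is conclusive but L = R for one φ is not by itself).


LHS = -351/20, RHS = -189/5. No, v is not the weak derivative of u.

u(x) = x**2 - x + 1, classical derivative u'(x) = 2*x - 1.
φ(x) = x²(3−x), so φ'(x) = 3*x*(2 - x).
Note φ(0) = φ(3) = 0, so the boundary term u·φ vanishes.
LHS = ∫_0^3 u(x) φ'(x) dx = ∫_0^3 (-3*x^4 + 9*x^3 - 9*x^2 + 6*x) dx. Term by term:
  ∫_0^3 -3*x^4 dx = -729/5;  ∫_0^3 9*x^3 dx = 729/4;  ∫_0^3 -9*x^2 dx = -81;
  ∫_0^3 6*x dx = 27.
Sum: -729/5 + 729/4 − 81 + 27 = -351/20.
So LHS = -351/20.
∫_0^3 v(x) φ(x) dx = ∫_0^3 (-2*x^4 + 4*x^3 + 6*x^2) dx. Term by term:
  ∫_0^3 -2*x^4 dx = -486/5;  ∫_0^3 4*x^3 dx = 81;  ∫_0^3 6*x^2 dx = 54.
Sum: -486/5 + 81 + 54 = 189/5.
So RHS = -∫_0^3 v(x) φ(x) dx = -189/5.
LHS − RHS = 81/4 ≠ 0, so the identity fails.
(For a valid weak derivative the identity must hold for EVERY test function, in particular this one. The failure shows v is NOT the weak derivative of u.)
Correct weak derivative would be u'(x) = 2*x - 1.


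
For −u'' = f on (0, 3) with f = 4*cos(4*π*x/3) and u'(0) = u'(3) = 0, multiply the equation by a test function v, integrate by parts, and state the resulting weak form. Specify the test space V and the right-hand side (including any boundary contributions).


V = H^1(0, 3) (no boundary constraint on v; u is determined up to an additive constant); weak form: ∫_0^3 u'v' dx = ∫_0^3 (4*cos(4*π*x/3)) v dx for all v ∈ V.

Multiply both sides by a test function v and integrate from 0 to 3:
  ∫_0^3 −u''(x) v(x) dx = ∫_0^3 f(x) v(x) dx.
Integrate the LHS by parts once:
  ∫_0^3 −u'' v dx = −[u'(x) v(x)]_0^3 + ∫_0^3 u'(x) v'(x) dx.
Thus ∫_0^3 u'(x) v'(x) dx = ∫_0^3 f(x) v(x) dx + [u'(x) v(x)]_0^3.
Choose V so that boundary terms are either known or forced to vanish.
u has homogeneous Neumann: u'(0) = u'(3) = 0. So [u' v]_0^3 = 0·v(3) − 0·v(0) = 0 for any v; take V = H^1(0, 3).
Weak formulation: find u (satisfying any essential BC) such that ∫_0^3 u'(x) v'(x) dx = ∫_0^3 f v dx for all v ∈ V (homogeneous Neumann, so boundary terms vanish).
Substituting f(x) = 4*cos(4*π*x/3), the right-hand side is ∫_0^3 (4*cos(4*π*x/3)) v dx.
Compatibility check (pure Neumann): taking v ≡ 1 ∈ V gives 0 = ∫_0^3 f dx + (0) − (0), i.e. ∫_0^3 f dx must equal u'(0) − u'(3) = 0. Indeed ∫_0^3 (4*cos(4*π*x/3)) dx = 0, so the data are compatible. The solution is then unique only up to an additive constant (fix it e.g. by requiring ∫_0^3 u dx = 0).


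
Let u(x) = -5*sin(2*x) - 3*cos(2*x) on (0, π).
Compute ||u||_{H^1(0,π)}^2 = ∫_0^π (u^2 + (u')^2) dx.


||u||_{H^1(0,π)}^2 = 85*π

u'(x) = 6*sin(2*x) - 10*cos(2*x).
Expand u² and (u')² and integrate term by term on (0, π), using: for integers n ≥ 1, ∫_0^π sin²(nx) dx = ∫_0^π cos²(nx) dx = π/2; for n ≠ n', ∫_0^π sin(nx)sin(n'x) dx = ∫_0^π cos(nx)cos(n'x) dx = 0; and by product-to-sum, ∫_0^π sin(nx)cos(n'x) dx = ½∫_0^π [sin((n+n')x) + sin((n−n')x)] dx, which is 0 when n+n' is even and 2n/(n²−n'²) when n+n' is odd (it need not vanish on (0, π)).
  u² squared terms: (-5)²·∫sin(2x)² dx = 25·π/2 = 25*π/2;  (-3)²·∫cos(2x)² dx = 9·π/2 = 9*π/2.
  u² cross terms: 2·(-5)·(-3)·∫sin(2x)·cos(2x) dx = 30·(0) = 0.
  So ∫_0^π u² dx = 25*π/2 + 9*π/2 + 0 = 17*π.
  (u')² squared terms: (-10)²·∫cos(2x)² dx = 100·π/2 = 50*π;  (6)²·∫sin(2x)² dx = 36·π/2 = 18*π.
  (u')² cross terms: 2·(-10)·(6)·∫cos(2x)·sin(2x) dx = -120·(0) = 0.
  So ∫_0^π (u')² dx = 50*π + 18*π + 0 = 68*π.
||u||_{H^1}^2 = (17*π) + (68*π) = 85*π.


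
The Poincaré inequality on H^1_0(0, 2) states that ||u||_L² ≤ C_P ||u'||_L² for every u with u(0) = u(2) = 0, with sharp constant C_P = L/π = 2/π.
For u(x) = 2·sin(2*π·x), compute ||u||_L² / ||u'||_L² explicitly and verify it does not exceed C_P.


||u||_L² / ||u'||_L² = 1/(2*π) < C_P = 2/π.

u(x) = 2·sin(2*π·x), so u'(x) = 4*π*cos(2*π*x).
Writing u(x) = A·sin(kπx/L) with A = 2 and k = 4, use ∫_0^L sin²(kπx/L) dx = L/2 and ∫_0^L cos²(kπx/L) dx = L/2.
u² = 4·sin²(2*π·x) and (u')² = 16*π^2·cos²(2*π·x), and each of sin², cos² integrates to L/2 = 1 over (0, 2).
∫_0^2 u² dx = 4, so ||u||_L² = 2.
∫_0^2 (u')² dx = 16*π^2, so ||u'||_L² = 4*π.
Ratio ||u||_L² / ||u'||_L² = 1/(2*π).
Sharp Poincaré constant on H^1_0(0, 2) is C_P = L/π = 2/π, achieved by sin(π/2·x).
This is the k = 4 harmonic; the ratio L/(kπ) is strictly less than C_P = L/π, consistent with the sharp inequality ||u||_L² ≤ C_P ||u'||_L².
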